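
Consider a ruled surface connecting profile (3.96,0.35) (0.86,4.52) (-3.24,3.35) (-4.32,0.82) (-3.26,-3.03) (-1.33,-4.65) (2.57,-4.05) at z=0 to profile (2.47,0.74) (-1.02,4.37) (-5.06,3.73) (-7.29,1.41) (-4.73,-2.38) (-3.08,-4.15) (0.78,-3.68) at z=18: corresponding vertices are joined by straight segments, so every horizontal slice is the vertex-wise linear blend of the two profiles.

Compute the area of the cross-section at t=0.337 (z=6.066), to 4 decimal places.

Cross-section at t=0.337: each vertex is (1-t)·p0[i] + t·p1[i].
  v1: (1-0.337)·(3.96,0.35) + 0.337·(2.47,0.74) = (3.4579,0.4814)
  v2: (1-0.337)·(0.86,4.52) + 0.337·(-1.02,4.37) = (0.2264,4.4695)
  v3: (1-0.337)·(-3.24,3.35) + 0.337·(-5.06,3.73) = (-3.8533,3.4781)
  v4: (1-0.337)·(-4.32,0.82) + 0.337·(-7.29,1.41) = (-5.3209,1.0188)
  v5: (1-0.337)·(-3.26,-3.03) + 0.337·(-4.73,-2.38) = (-3.7554,-2.8110)
  v6: (1-0.337)·(-1.33,-4.65) + 0.337·(-3.08,-4.15) = (-1.9198,-4.4815)
  v7: (1-0.337)·(2.57,-4.05) + 0.337·(0.78,-3.68) = (1.9668,-3.9253)
Shoelace sum Σ(x_i·y_{i+1} − x_{i+1}·y_i):
  i=1: 3.4579·4.4695 − 0.2264·0.4814 = +15.3458 (running +15.3458)
  i=2: 0.2264·3.4781 − -3.8533·4.4695 = +18.0099 (running +33.3556)
  i=3: -3.8533·1.0188 − -5.3209·3.4781 = +14.5805 (running +47.9361)
  i=4: -5.3209·-2.8110 − -3.7554·1.0188 = +18.7829 (running +66.7190)
  i=5: -3.7554·-4.4815 − -1.9198·-2.8110 = +11.4335 (running +78.1524)
  i=6: -1.9198·-3.9253 − 1.9668·-4.4815 = +16.3497 (running +94.5021)
  i=7: 1.9668·0.4814 − 3.4579·-3.9253 = +14.5201 (running +109.0222)
Area = |Σ|/2 = |109.0222|/2 = 54.5111

Area at t=0.337: 54.5111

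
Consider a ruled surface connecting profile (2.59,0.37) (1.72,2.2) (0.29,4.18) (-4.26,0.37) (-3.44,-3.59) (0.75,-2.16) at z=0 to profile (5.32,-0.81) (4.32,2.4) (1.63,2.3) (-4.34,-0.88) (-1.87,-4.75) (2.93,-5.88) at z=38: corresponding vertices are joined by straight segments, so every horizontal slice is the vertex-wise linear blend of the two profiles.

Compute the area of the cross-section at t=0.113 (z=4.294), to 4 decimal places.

Area at t=0.113: 33.2429

Cross-section at t=0.113: each vertex is (1-t)·p0[i] + t·p1[i].
  v1: (1-0.113)·(2.59,0.37) + 0.113·(5.32,-0.81) = (2.8985,0.2367)
  v2: (1-0.113)·(1.72,2.2) + 0.113·(4.32,2.4) = (2.0138,2.2226)
  v3: (1-0.113)·(0.29,4.18) + 0.113·(1.63,2.3) = (0.4414,3.9676)
  v4: (1-0.113)·(-4.26,0.37) + 0.113·(-4.34,-0.88) = (-4.2690,0.2287)
  v5: (1-0.113)·(-3.44,-3.59) + 0.113·(-1.87,-4.75) = (-3.2626,-3.7211)
  v6: (1-0.113)·(0.75,-2.16) + 0.113·(2.93,-5.88) = (0.9963,-2.5804)
Shoelace sum Σ(x_i·y_{i+1} − x_{i+1}·y_i):
  i=1: 2.8985·2.2226 − 2.0138·0.2367 = +5.9656 (running +5.9656)
  i=2: 2.0138·3.9676 − 0.4414·2.2226 = +7.0088 (running +12.9744)
  i=3: 0.4414·0.2287 − -4.2690·3.9676 = +17.0386 (running +30.0130)
  i=4: -4.2690·-3.7211 − -3.2626·0.2287 = +16.6318 (running +46.6448)
  i=5: -3.2626·-2.5804 − 0.9963·-3.7211 = +12.1261 (running +58.7709)
  i=6: 0.9963·0.2367 − 2.8985·-2.5804 = +7.7149 (running +66.4858)
Area = |Σ|/2 = |66.4858|/2 = 33.2429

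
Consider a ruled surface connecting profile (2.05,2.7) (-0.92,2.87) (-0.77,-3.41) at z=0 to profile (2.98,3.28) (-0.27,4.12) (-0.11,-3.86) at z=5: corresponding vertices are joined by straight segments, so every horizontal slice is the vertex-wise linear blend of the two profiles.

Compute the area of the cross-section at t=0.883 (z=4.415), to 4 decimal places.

Area at t=0.883: 12.4563

Cross-section at t=0.883: each vertex is (1-t)·p0[i] + t·p1[i].
  v1: (1-0.883)·(2.05,2.7) + 0.883·(2.98,3.28) = (2.8712,3.2121)
  v2: (1-0.883)·(-0.92,2.87) + 0.883·(-0.27,4.12) = (-0.3461,3.9737)
  v3: (1-0.883)·(-0.77,-3.41) + 0.883·(-0.11,-3.86) = (-0.1872,-3.8073)
Shoelace sum Σ(x_i·y_{i+1} − x_{i+1}·y_i):
  i=1: 2.8712·3.9737 − -0.3461·3.2121 = +12.5210 (running +12.5210)
  i=2: -0.3461·-3.8073 − -0.1872·3.9737 = +2.0615 (running +14.5825)
  i=3: -0.1872·3.2121 − 2.8712·-3.8073 = +10.3302 (running +24.9127)
Area = |Σ|/2 = |24.9127|/2 = 12.4563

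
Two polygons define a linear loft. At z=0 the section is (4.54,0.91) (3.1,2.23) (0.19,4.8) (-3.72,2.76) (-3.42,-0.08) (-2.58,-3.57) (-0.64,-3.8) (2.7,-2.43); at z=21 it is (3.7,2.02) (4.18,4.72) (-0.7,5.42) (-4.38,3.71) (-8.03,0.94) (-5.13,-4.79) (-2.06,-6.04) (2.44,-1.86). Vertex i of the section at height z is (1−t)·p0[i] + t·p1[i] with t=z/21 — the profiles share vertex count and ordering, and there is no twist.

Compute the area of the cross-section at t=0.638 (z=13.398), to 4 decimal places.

Area at t=0.638: 71.8689

Cross-section at t=0.638: each vertex is (1-t)·p0[i] + t·p1[i].
  v1: (1-0.638)·(4.54,0.91) + 0.638·(3.7,2.02) = (4.0041,1.6182)
  v2: (1-0.638)·(3.1,2.23) + 0.638·(4.18,4.72) = (3.7890,3.8186)
  v3: (1-0.638)·(0.19,4.8) + 0.638·(-0.7,5.42) = (-0.3778,5.1956)
  v4: (1-0.638)·(-3.72,2.76) + 0.638·(-4.38,3.71) = (-4.1411,3.3661)
  v5: (1-0.638)·(-3.42,-0.08) + 0.638·(-8.03,0.94) = (-6.3612,0.5708)
  v6: (1-0.638)·(-2.58,-3.57) + 0.638·(-5.13,-4.79) = (-4.2069,-4.3484)
  v7: (1-0.638)·(-0.64,-3.8) + 0.638·(-2.06,-6.04) = (-1.5460,-5.2291)
  v8: (1-0.638)·(2.7,-2.43) + 0.638·(2.44,-1.86) = (2.5341,-2.0663)
Shoelace sum Σ(x_i·y_{i+1} − x_{i+1}·y_i):
  i=1: 4.0041·3.8186 − 3.7890·1.6182 = +9.1587 (running +9.1587)
  i=2: 3.7890·5.1956 − -0.3778·3.8186 = +21.1289 (running +30.2876)
  i=3: -0.3778·3.3661 − -4.1411·5.1956 = +20.2434 (running +50.5311)
  i=4: -4.1411·0.5708 − -6.3612·3.3661 = +19.0488 (running +69.5799)
  i=5: -6.3612·-4.3484 − -4.2069·0.5708 = +30.0618 (running +99.6417)
  i=6: -4.2069·-5.2291 − -1.5460·-4.3484 = +15.2760 (running +114.9177)
  i=7: -1.5460·-2.0663 − 2.5341·-5.2291 = +16.4457 (running +131.3634)
  i=8: 2.5341·1.6182 − 4.0041·-2.0663 = +12.3745 (running +143.7379)
Area = |Σ|/2 = |143.7379|/2 = 71.8689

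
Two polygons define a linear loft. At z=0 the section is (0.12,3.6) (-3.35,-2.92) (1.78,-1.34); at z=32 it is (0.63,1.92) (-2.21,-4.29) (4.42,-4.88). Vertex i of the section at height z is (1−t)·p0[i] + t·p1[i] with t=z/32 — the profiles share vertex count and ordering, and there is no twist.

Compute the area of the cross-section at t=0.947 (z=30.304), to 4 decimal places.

Cross-section at t=0.947: each vertex is (1-t)·p0[i] + t·p1[i].
  v1: (1-0.947)·(0.12,3.6) + 0.947·(0.63,1.92) = (0.6030,2.0090)
  v2: (1-0.947)·(-3.35,-2.92) + 0.947·(-2.21,-4.29) = (-2.2704,-4.2174)
  v3: (1-0.947)·(1.78,-1.34) + 0.947·(4.42,-4.88) = (4.2801,-4.6924)
Shoelace sum Σ(x_i·y_{i+1} − x_{i+1}·y_i):
  i=1: 0.6030·-4.2174 − -2.2704·2.0090 = +2.0184 (running +2.0184)
  i=2: -2.2704·-4.6924 − 4.2801·-4.2174 = +28.7044 (running +30.7228)
  i=3: 4.2801·2.0090 − 0.6030·-4.6924 = +11.4282 (running +42.1511)
Area = |Σ|/2 = |42.1511|/2 = 21.0755

Area at t=0.947: 21.0755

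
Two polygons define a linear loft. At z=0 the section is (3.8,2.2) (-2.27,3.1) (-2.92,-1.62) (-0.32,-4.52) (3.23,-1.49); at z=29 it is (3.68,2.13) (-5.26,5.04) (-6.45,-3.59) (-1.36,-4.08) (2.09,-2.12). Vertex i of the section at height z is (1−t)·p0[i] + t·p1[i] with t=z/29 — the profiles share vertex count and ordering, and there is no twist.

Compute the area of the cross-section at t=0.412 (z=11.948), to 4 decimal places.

Cross-section at t=0.412: each vertex is (1-t)·p0[i] + t·p1[i].
  v1: (1-0.412)·(3.8,2.2) + 0.412·(3.68,2.13) = (3.7506,2.1712)
  v2: (1-0.412)·(-2.27,3.1) + 0.412·(-5.26,5.04) = (-3.5019,3.8993)
  v3: (1-0.412)·(-2.92,-1.62) + 0.412·(-6.45,-3.59) = (-4.3744,-2.4316)
  v4: (1-0.412)·(-0.32,-4.52) + 0.412·(-1.36,-4.08) = (-0.7485,-4.3387)
  v5: (1-0.412)·(3.23,-1.49) + 0.412·(2.09,-2.12) = (2.7603,-1.7496)
Shoelace sum Σ(x_i·y_{i+1} − x_{i+1}·y_i):
  i=1: 3.7506·3.8993 − -3.5019·2.1712 = +22.2276 (running +22.2276)
  i=2: -3.5019·-2.4316 − -4.3744·3.8993 = +25.5722 (running +47.7998)
  i=3: -4.3744·-4.3387 − -0.7485·-2.4316 = +17.1591 (running +64.9589)
  i=4: -0.7485·-1.7496 − 2.7603·-4.3387 = +13.2858 (running +78.2446)
  i=5: 2.7603·2.1712 − 3.7506·-1.7496 = +12.5549 (running +90.7996)
Area = |Σ|/2 = |90.7996|/2 = 45.3998

Area at t=0.412: 45.3998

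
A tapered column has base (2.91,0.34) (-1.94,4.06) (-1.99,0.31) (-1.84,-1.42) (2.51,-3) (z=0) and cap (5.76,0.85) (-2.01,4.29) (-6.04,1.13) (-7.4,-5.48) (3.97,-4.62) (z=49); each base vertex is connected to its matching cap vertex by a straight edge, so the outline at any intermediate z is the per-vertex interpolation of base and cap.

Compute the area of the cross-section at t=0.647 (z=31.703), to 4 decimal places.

Area at t=0.647: 59.9259

Cross-section at t=0.647: each vertex is (1-t)·p0[i] + t·p1[i].
  v1: (1-0.647)·(2.91,0.34) + 0.647·(5.76,0.85) = (4.7539,0.6700)
  v2: (1-0.647)·(-1.94,4.06) + 0.647·(-2.01,4.29) = (-1.9853,4.2088)
  v3: (1-0.647)·(-1.99,0.31) + 0.647·(-6.04,1.13) = (-4.6104,0.8405)
  v4: (1-0.647)·(-1.84,-1.42) + 0.647·(-7.4,-5.48) = (-5.4373,-4.0468)
  v5: (1-0.647)·(2.51,-3) + 0.647·(3.97,-4.62) = (3.4546,-4.0481)
Shoelace sum Σ(x_i·y_{i+1} − x_{i+1}·y_i):
  i=1: 4.7539·4.2088 − -1.9853·0.6700 = +21.3386 (running +21.3386)
  i=2: -1.9853·0.8405 − -4.6104·4.2088 = +17.7354 (running +39.0739)
  i=3: -4.6104·-4.0468 − -5.4373·0.8405 = +23.2275 (running +62.3015)
  i=4: -5.4373·-4.0481 − 3.4546·-4.0468 = +35.9913 (running +98.2927)
  i=5: 3.4546·0.6700 − 4.7539·-4.0481 = +21.5591 (running +119.8519)
Area = |Σ|/2 = |119.8519|/2 = 59.9259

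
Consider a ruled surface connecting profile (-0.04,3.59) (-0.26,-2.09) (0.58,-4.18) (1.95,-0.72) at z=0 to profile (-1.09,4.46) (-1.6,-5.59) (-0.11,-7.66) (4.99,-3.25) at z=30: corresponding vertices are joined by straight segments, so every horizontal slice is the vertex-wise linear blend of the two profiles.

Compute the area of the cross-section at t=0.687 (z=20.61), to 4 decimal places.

Cross-section at t=0.687: each vertex is (1-t)·p0[i] + t·p1[i].
  v1: (1-0.687)·(-0.04,3.59) + 0.687·(-1.09,4.46) = (-0.7614,4.1877)
  v2: (1-0.687)·(-0.26,-2.09) + 0.687·(-1.6,-5.59) = (-1.1806,-4.4945)
  v3: (1-0.687)·(0.58,-4.18) + 0.687·(-0.11,-7.66) = (0.1060,-6.5708)
  v4: (1-0.687)·(1.95,-0.72) + 0.687·(4.99,-3.25) = (4.0385,-2.4581)
Shoelace sum Σ(x_i·y_{i+1} − x_{i+1}·y_i):
  i=1: -0.7614·-4.4945 − -1.1806·4.1877 = +8.3658 (running +8.3658)
  i=2: -1.1806·-6.5708 − 0.1060·-4.4945 = +8.2336 (running +16.5994)
  i=3: 0.1060·-2.4581 − 4.0385·-6.5708 = +26.2754 (running +42.8748)
  i=4: 4.0385·4.1877 − -0.7614·-2.4581 = +15.0404 (running +57.9152)
Area = |Σ|/2 = |57.9152|/2 = 28.9576

Area at t=0.687: 28.9576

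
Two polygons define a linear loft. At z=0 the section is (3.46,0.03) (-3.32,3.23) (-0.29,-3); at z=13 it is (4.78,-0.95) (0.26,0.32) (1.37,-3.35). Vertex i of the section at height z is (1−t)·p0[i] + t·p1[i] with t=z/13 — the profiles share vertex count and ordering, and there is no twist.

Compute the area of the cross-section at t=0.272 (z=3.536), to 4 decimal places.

Area at t=0.272: 13.7042

Cross-section at t=0.272: each vertex is (1-t)·p0[i] + t·p1[i].
  v1: (1-0.272)·(3.46,0.03) + 0.272·(4.78,-0.95) = (3.8190,-0.2366)
  v2: (1-0.272)·(-3.32,3.23) + 0.272·(0.26,0.32) = (-2.3462,2.4385)
  v3: (1-0.272)·(-0.29,-3) + 0.272·(1.37,-3.35) = (0.1615,-3.0952)
Shoelace sum Σ(x_i·y_{i+1} − x_{i+1}·y_i):
  i=1: 3.8190·2.4385 − -2.3462·-0.2366 = +8.7576 (running +8.7576)
  i=2: -2.3462·-3.0952 − 0.1615·2.4385 = +6.8682 (running +15.6258)
  i=3: 0.1615·-0.2366 − 3.8190·-3.0952 = +11.7825 (running +27.4083)
Area = |Σ|/2 = |27.4083|/2 = 13.7042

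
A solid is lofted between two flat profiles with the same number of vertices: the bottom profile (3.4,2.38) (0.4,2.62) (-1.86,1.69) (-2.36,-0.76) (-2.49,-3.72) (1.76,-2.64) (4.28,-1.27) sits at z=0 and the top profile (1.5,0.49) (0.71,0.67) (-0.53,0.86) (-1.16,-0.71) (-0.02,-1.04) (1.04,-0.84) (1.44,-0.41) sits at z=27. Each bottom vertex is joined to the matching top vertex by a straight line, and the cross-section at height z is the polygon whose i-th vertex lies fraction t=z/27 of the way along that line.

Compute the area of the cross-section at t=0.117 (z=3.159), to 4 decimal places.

Cross-section at t=0.117: each vertex is (1-t)·p0[i] + t·p1[i].
  v1: (1-0.117)·(3.4,2.38) + 0.117·(1.5,0.49) = (3.1777,2.1589)
  v2: (1-0.117)·(0.4,2.62) + 0.117·(0.71,0.67) = (0.4363,2.3919)
  v3: (1-0.117)·(-1.86,1.69) + 0.117·(-0.53,0.86) = (-1.7044,1.5929)
  v4: (1-0.117)·(-2.36,-0.76) + 0.117·(-1.16,-0.71) = (-2.2196,-0.7541)
  v5: (1-0.117)·(-2.49,-3.72) + 0.117·(-0.02,-1.04) = (-2.2010,-3.4064)
  v6: (1-0.117)·(1.76,-2.64) + 0.117·(1.04,-0.84) = (1.6758,-2.4294)
  v7: (1-0.117)·(4.28,-1.27) + 0.117·(1.44,-0.41) = (3.9477,-1.1694)
Shoelace sum Σ(x_i·y_{i+1} − x_{i+1}·y_i):
  i=1: 3.1777·2.3919 − 0.4363·2.1589 = +6.6587 (running +6.6587)
  i=2: 0.4363·1.5929 − -1.7044·2.3919 = +4.7716 (running +11.4303)
  i=3: -1.7044·-0.7541 − -2.2196·1.5929 = +4.8209 (running +16.2513)
  i=4: -2.2196·-3.4064 − -2.2010·-0.7541 = +5.9010 (running +22.1523)
  i=5: -2.2010·-2.4294 − 1.6758·-3.4064 = +11.0555 (running +33.2078)
  i=6: 1.6758·-1.1694 − 3.9477·-2.4294 = +7.6310 (running +40.8388)
  i=7: 3.9477·2.1589 − 3.1777·-1.1694 = +12.2386 (running +53.0773)
Area = |Σ|/2 = |53.0773|/2 = 26.5387

Area at t=0.117: 26.5387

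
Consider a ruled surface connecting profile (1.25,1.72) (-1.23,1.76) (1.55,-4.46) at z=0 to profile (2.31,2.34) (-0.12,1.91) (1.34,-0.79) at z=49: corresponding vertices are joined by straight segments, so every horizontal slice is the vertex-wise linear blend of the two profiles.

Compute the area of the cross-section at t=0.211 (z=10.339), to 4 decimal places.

Cross-section at t=0.211: each vertex is (1-t)·p0[i] + t·p1[i].
  v1: (1-0.211)·(1.25,1.72) + 0.211·(2.31,2.34) = (1.4737,1.8508)
  v2: (1-0.211)·(-1.23,1.76) + 0.211·(-0.12,1.91) = (-0.9958,1.7917)
  v3: (1-0.211)·(1.55,-4.46) + 0.211·(1.34,-0.79) = (1.5057,-3.6856)
Shoelace sum Σ(x_i·y_{i+1} − x_{i+1}·y_i):
  i=1: 1.4737·1.7917 − -0.9958·1.8508 = +4.4833 (running +4.4833)
  i=2: -0.9958·-3.6856 − 1.5057·1.7917 = +0.9724 (running +5.4558)
  i=3: 1.5057·1.8508 − 1.4737·-3.6856 = +8.2181 (running +13.6739)
Area = |Σ|/2 = |13.6739|/2 = 6.8369

Area at t=0.211: 6.8369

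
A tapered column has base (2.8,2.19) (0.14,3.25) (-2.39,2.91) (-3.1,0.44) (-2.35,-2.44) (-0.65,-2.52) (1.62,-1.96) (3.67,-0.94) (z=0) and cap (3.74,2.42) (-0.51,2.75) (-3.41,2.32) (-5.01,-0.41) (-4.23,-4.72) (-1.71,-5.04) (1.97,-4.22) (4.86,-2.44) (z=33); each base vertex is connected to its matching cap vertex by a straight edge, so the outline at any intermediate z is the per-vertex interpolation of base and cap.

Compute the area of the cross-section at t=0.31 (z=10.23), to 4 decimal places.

Area at t=0.31: 38.1740

Cross-section at t=0.31: each vertex is (1-t)·p0[i] + t·p1[i].
  v1: (1-0.31)·(2.8,2.19) + 0.31·(3.74,2.42) = (3.0914,2.2613)
  v2: (1-0.31)·(0.14,3.25) + 0.31·(-0.51,2.75) = (-0.0615,3.0950)
  v3: (1-0.31)·(-2.39,2.91) + 0.31·(-3.41,2.32) = (-2.7062,2.7271)
  v4: (1-0.31)·(-3.1,0.44) + 0.31·(-5.01,-0.41) = (-3.6921,0.1765)
  v5: (1-0.31)·(-2.35,-2.44) + 0.31·(-4.23,-4.72) = (-2.9328,-3.1468)
  v6: (1-0.31)·(-0.65,-2.52) + 0.31·(-1.71,-5.04) = (-0.9786,-3.3012)
  v7: (1-0.31)·(1.62,-1.96) + 0.31·(1.97,-4.22) = (1.7285,-2.6606)
  v8: (1-0.31)·(3.67,-0.94) + 0.31·(4.86,-2.44) = (4.0389,-1.4050)
Shoelace sum Σ(x_i·y_{i+1} − x_{i+1}·y_i):
  i=1: 3.0914·3.0950 − -0.0615·2.2613 = +9.7070 (running +9.7070)
  i=2: -0.0615·2.7271 − -2.7062·3.0950 = +8.2080 (running +17.9149)
  i=3: -2.7062·0.1765 − -3.6921·2.7271 = +9.5911 (running +27.5060)
  i=4: -3.6921·-3.1468 − -2.9328·0.1765 = +12.1359 (running +39.6419)
  i=5: -2.9328·-3.3012 − -0.9786·-3.1468 = +6.6023 (running +46.2442)
  i=6: -0.9786·-2.6606 − 1.7285·-3.3012 = +8.3098 (running +54.5540)
  i=7: 1.7285·-1.4050 − 4.0389·-2.6606 = +8.3174 (running +62.8714)
  i=8: 4.0389·2.2613 − 3.0914·-1.4050 = +13.4766 (running +76.3480)
Area = |Σ|/2 = |76.3480|/2 = 38.1740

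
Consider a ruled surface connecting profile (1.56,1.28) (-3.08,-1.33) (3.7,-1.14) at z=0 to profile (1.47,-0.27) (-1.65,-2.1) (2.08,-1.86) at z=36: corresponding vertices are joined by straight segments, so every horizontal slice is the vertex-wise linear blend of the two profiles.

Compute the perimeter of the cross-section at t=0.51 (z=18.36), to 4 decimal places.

Perimeter at t=0.51: 12.0978

Cross-section at t=0.51: each vertex is (1-t)·p0[i] + t·p1[i].
  v1: (1-0.51)·(1.56,1.28) + 0.51·(1.47,-0.27) = (1.5141,0.4895)
  v2: (1-0.51)·(-3.08,-1.33) + 0.51·(-1.65,-2.1) = (-2.3507,-1.7227)
  v3: (1-0.51)·(3.7,-1.14) + 0.51·(2.08,-1.86) = (2.8738,-1.5072)
Perimeter = Σ |v_{i+1} − v_i|:
  edge 1→2: √(-3.8648² + -2.2122²) = 4.4531 (running 4.4531)
  edge 2→3: √(5.2245² + 0.2155²) = 5.2289 (running 9.6821)
  edge 3→1: √(-1.3597² + 1.9967²) = 2.4157 (running 12.0978)
Perimeter = 12.0978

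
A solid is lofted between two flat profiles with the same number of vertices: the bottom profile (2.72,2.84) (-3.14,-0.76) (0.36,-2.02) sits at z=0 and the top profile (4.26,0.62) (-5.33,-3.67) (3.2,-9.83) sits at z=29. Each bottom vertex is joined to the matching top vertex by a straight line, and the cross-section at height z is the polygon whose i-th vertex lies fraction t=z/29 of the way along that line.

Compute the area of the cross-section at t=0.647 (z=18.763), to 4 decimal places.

Cross-section at t=0.647: each vertex is (1-t)·p0[i] + t·p1[i].
  v1: (1-0.647)·(2.72,2.84) + 0.647·(4.26,0.62) = (3.7164,1.4037)
  v2: (1-0.647)·(-3.14,-0.76) + 0.647·(-5.33,-3.67) = (-4.5569,-2.6428)
  v3: (1-0.647)·(0.36,-2.02) + 0.647·(3.2,-9.83) = (2.1975,-7.0731)
Shoelace sum Σ(x_i·y_{i+1} − x_{i+1}·y_i):
  i=1: 3.7164·-2.6428 − -4.5569·1.4037 = -3.4252 (running -3.4252)
  i=2: -4.5569·-7.0731 − 2.1975·-2.6428 = +38.0389 (running +34.6138)
  i=3: 2.1975·1.4037 − 3.7164·-7.0731 = +29.3707 (running +63.9845)
Area = |Σ|/2 = |63.9845|/2 = 31.9922

Area at t=0.647: 31.9922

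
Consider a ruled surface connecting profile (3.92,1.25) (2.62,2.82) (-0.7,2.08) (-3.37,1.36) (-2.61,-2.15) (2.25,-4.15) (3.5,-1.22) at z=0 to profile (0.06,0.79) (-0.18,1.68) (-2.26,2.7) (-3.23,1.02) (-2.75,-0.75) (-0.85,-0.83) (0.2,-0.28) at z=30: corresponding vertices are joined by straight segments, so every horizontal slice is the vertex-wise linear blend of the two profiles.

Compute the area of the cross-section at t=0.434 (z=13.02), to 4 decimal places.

Area at t=0.434: 21.0926

Cross-section at t=0.434: each vertex is (1-t)·p0[i] + t·p1[i].
  v1: (1-0.434)·(3.92,1.25) + 0.434·(0.06,0.79) = (2.2448,1.0504)
  v2: (1-0.434)·(2.62,2.82) + 0.434·(-0.18,1.68) = (1.4048,2.3252)
  v3: (1-0.434)·(-0.7,2.08) + 0.434·(-2.26,2.7) = (-1.3770,2.3491)
  v4: (1-0.434)·(-3.37,1.36) + 0.434·(-3.23,1.02) = (-3.3092,1.2124)
  v5: (1-0.434)·(-2.61,-2.15) + 0.434·(-2.75,-0.75) = (-2.6708,-1.5424)
  v6: (1-0.434)·(2.25,-4.15) + 0.434·(-0.85,-0.83) = (0.9046,-2.7091)
  v7: (1-0.434)·(3.5,-1.22) + 0.434·(0.2,-0.28) = (2.0678,-0.8120)
Shoelace sum Σ(x_i·y_{i+1} − x_{i+1}·y_i):
  i=1: 2.2448·2.3252 − 1.4048·1.0504 = +3.7441 (running +3.7441)
  i=2: 1.4048·2.3491 − -1.3770·2.3252 = +6.5019 (running +10.2460)
  i=3: -1.3770·1.2124 − -3.3092·2.3491 = +6.1041 (running +16.3501)
  i=4: -3.3092·-1.5424 − -2.6708·1.2124 = +8.3423 (running +24.6924)
  i=5: -2.6708·-2.7091 − 0.9046·-1.5424 = +8.6307 (running +33.3231)
  i=6: 0.9046·-0.8120 − 2.0678·-2.7091 = +4.8673 (running +38.1904)
  i=7: 2.0678·1.0504 − 2.2448·-0.8120 = +3.9948 (running +42.1852)
Area = |Σ|/2 = |42.1852|/2 = 21.0926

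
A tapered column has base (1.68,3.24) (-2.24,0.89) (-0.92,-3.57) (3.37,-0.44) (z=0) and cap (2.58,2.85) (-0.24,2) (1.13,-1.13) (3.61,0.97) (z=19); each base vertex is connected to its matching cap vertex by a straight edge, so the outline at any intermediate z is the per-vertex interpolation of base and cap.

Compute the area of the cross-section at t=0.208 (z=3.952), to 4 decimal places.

Area at t=0.208: 17.8084

Cross-section at t=0.208: each vertex is (1-t)·p0[i] + t·p1[i].
  v1: (1-0.208)·(1.68,3.24) + 0.208·(2.58,2.85) = (1.8672,3.1589)
  v2: (1-0.208)·(-2.24,0.89) + 0.208·(-0.24,2) = (-1.8240,1.1209)
  v3: (1-0.208)·(-0.92,-3.57) + 0.208·(1.13,-1.13) = (-0.4936,-3.0625)
  v4: (1-0.208)·(3.37,-0.44) + 0.208·(3.61,0.97) = (3.4199,-0.1467)
Shoelace sum Σ(x_i·y_{i+1} − x_{i+1}·y_i):
  i=1: 1.8672·1.1209 − -1.8240·3.1589 = +7.8547 (running +7.8547)
  i=2: -1.8240·-3.0625 − -0.4936·1.1209 = +6.1392 (running +13.9939)
  i=3: -0.4936·-0.1467 − 3.4199·-3.0625 = +10.5459 (running +24.5398)
  i=4: 3.4199·3.1589 − 1.8672·-0.1467 = +11.0771 (running +35.6169)
Area = |Σ|/2 = |35.6169|/2 = 17.8084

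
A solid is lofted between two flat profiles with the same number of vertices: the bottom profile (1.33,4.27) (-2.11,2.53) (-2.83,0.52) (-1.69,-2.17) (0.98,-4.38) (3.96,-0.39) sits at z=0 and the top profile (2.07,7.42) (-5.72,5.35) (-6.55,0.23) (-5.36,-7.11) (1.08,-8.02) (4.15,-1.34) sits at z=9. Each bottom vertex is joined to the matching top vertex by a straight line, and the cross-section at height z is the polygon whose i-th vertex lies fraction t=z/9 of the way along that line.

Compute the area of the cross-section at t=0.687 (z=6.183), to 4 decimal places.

Area at t=0.687: 90.8734

Cross-section at t=0.687: each vertex is (1-t)·p0[i] + t·p1[i].
  v1: (1-0.687)·(1.33,4.27) + 0.687·(2.07,7.42) = (1.8384,6.4341)
  v2: (1-0.687)·(-2.11,2.53) + 0.687·(-5.72,5.35) = (-4.5901,4.4673)
  v3: (1-0.687)·(-2.83,0.52) + 0.687·(-6.55,0.23) = (-5.3856,0.3208)
  v4: (1-0.687)·(-1.69,-2.17) + 0.687·(-5.36,-7.11) = (-4.2113,-5.5638)
  v5: (1-0.687)·(0.98,-4.38) + 0.687·(1.08,-8.02) = (1.0487,-6.8807)
  v6: (1-0.687)·(3.96,-0.39) + 0.687·(4.15,-1.34) = (4.0905,-1.0427)
Shoelace sum Σ(x_i·y_{i+1} − x_{i+1}·y_i):
  i=1: 1.8384·4.4673 − -4.5901·6.4341 = +37.7454 (running +37.7454)
  i=2: -4.5901·0.3208 − -5.3856·4.4673 = +22.5871 (running +60.3325)
  i=3: -5.3856·-5.5638 − -4.2113·0.3208 = +31.3154 (running +91.6479)
  i=4: -4.2113·-6.8807 − 1.0487·-5.5638 = +34.8113 (running +126.4592)
  i=5: 1.0487·-1.0427 − 4.0905·-6.8807 = +27.0522 (running +153.5114)
  i=6: 4.0905·6.4341 − 1.8384·-1.0427 = +28.2355 (running +181.7468)
Area = |Σ|/2 = |181.7468|/2 = 90.8734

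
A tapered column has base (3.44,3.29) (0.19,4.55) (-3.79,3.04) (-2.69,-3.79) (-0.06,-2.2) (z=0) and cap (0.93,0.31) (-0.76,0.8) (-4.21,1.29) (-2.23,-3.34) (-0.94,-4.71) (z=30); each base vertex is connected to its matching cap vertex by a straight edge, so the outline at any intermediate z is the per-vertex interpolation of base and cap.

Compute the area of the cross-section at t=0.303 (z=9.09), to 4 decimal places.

Cross-section at t=0.303: each vertex is (1-t)·p0[i] + t·p1[i].
  v1: (1-0.303)·(3.44,3.29) + 0.303·(0.93,0.31) = (2.6795,2.3871)
  v2: (1-0.303)·(0.19,4.55) + 0.303·(-0.76,0.8) = (-0.0978,3.4138)
  v3: (1-0.303)·(-3.79,3.04) + 0.303·(-4.21,1.29) = (-3.9173,2.5098)
  v4: (1-0.303)·(-2.69,-3.79) + 0.303·(-2.23,-3.34) = (-2.5506,-3.6536)
  v5: (1-0.303)·(-0.06,-2.2) + 0.303·(-0.94,-4.71) = (-0.3266,-2.9605)
Shoelace sum Σ(x_i·y_{i+1} − x_{i+1}·y_i):
  i=1: 2.6795·3.4138 − -0.0978·2.3871 = +9.3806 (running +9.3806)
  i=2: -0.0978·2.5098 − -3.9173·3.4138 = +13.1270 (running +22.5076)
  i=3: -3.9173·-3.6536 − -2.5506·2.5098 = +20.7137 (running +43.2213)
  i=4: -2.5506·-2.9605 − -0.3266·-3.6536 = +6.3578 (running +49.5791)
  i=5: -0.3266·2.3871 − 2.6795·-2.9605 = +7.1529 (running +56.7320)
Area = |Σ|/2 = |56.7320|/2 = 28.3660

Area at t=0.303: 28.3660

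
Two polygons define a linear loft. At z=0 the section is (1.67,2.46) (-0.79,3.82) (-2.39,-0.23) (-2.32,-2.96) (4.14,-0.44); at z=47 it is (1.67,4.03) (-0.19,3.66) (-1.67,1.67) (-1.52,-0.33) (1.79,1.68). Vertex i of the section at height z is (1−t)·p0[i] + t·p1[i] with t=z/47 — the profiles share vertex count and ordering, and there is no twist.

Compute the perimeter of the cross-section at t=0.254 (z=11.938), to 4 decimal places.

Perimeter at t=0.254: 18.3707

Cross-section at t=0.254: each vertex is (1-t)·p0[i] + t·p1[i].
  v1: (1-0.254)·(1.67,2.46) + 0.254·(1.67,4.03) = (1.6700,2.8588)
  v2: (1-0.254)·(-0.79,3.82) + 0.254·(-0.19,3.66) = (-0.6376,3.7794)
  v3: (1-0.254)·(-2.39,-0.23) + 0.254·(-1.67,1.67) = (-2.2071,0.2526)
  v4: (1-0.254)·(-2.32,-2.96) + 0.254·(-1.52,-0.33) = (-2.1168,-2.2920)
  v5: (1-0.254)·(4.14,-0.44) + 0.254·(1.79,1.68) = (3.5431,0.0985)
Perimeter = Σ |v_{i+1} − v_i|:
  edge 1→2: √(-2.3076² + 0.9206²) = 2.4844 (running 2.4844)
  edge 2→3: √(-1.5695² + -3.5268²) = 3.8602 (running 6.3447)
  edge 3→4: √(0.0903² + -2.5446²) = 2.5462 (running 8.8909)
  edge 4→5: √(5.6599² + 2.3905²) = 6.1440 (running 15.0349)
  edge 5→1: √(-1.8731² + 2.7603²) = 3.3358 (running 18.3707)
Perimeter = 18.3707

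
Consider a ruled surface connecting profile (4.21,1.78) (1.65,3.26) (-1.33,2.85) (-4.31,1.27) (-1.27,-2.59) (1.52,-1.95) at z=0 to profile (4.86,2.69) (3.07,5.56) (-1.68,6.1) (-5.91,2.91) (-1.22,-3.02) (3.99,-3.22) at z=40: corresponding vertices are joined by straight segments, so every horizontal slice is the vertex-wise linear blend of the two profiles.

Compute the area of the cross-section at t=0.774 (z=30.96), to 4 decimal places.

Area at t=0.774: 60.3919

Cross-section at t=0.774: each vertex is (1-t)·p0[i] + t·p1[i].
  v1: (1-0.774)·(4.21,1.78) + 0.774·(4.86,2.69) = (4.7131,2.4843)
  v2: (1-0.774)·(1.65,3.26) + 0.774·(3.07,5.56) = (2.7491,5.0402)
  v3: (1-0.774)·(-1.33,2.85) + 0.774·(-1.68,6.1) = (-1.6009,5.3655)
  v4: (1-0.774)·(-4.31,1.27) + 0.774·(-5.91,2.91) = (-5.5484,2.5394)
  v5: (1-0.774)·(-1.27,-2.59) + 0.774·(-1.22,-3.02) = (-1.2313,-2.9228)
  v6: (1-0.774)·(1.52,-1.95) + 0.774·(3.99,-3.22) = (3.4318,-2.9330)
Shoelace sum Σ(x_i·y_{i+1} − x_{i+1}·y_i):
  i=1: 4.7131·5.0402 − 2.7491·2.4843 = +16.9253 (running +16.9253)
  i=2: 2.7491·5.3655 − -1.6009·5.0402 = +22.8190 (running +39.7444)
  i=3: -1.6009·2.5394 − -5.5484·5.3655 = +25.7047 (running +65.4490)
  i=4: -5.5484·-2.9228 − -1.2313·2.5394 = +19.3437 (running +84.7927)
  i=5: -1.2313·-2.9330 − 3.4318·-2.9228 = +13.6419 (running +98.4346)
  i=6: 3.4318·2.4843 − 4.7131·-2.9330 = +22.3491 (running +120.7837)
Area = |Σ|/2 = |120.7837|/2 = 60.3919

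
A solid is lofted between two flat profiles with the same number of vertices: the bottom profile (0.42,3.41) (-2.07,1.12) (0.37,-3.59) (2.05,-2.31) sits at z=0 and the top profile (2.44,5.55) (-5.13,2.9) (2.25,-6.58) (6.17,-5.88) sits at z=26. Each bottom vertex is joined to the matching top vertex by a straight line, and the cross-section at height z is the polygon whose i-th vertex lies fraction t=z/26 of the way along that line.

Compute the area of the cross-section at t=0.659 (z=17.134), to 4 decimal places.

Cross-section at t=0.659: each vertex is (1-t)·p0[i] + t·p1[i].
  v1: (1-0.659)·(0.42,3.41) + 0.659·(2.44,5.55) = (1.7512,4.8203)
  v2: (1-0.659)·(-2.07,1.12) + 0.659·(-5.13,2.9) = (-4.0865,2.2930)
  v3: (1-0.659)·(0.37,-3.59) + 0.659·(2.25,-6.58) = (1.6089,-5.5604)
  v4: (1-0.659)·(2.05,-2.31) + 0.659·(6.17,-5.88) = (4.7651,-4.6626)
Shoelace sum Σ(x_i·y_{i+1} − x_{i+1}·y_i):
  i=1: 1.7512·2.2930 − -4.0865·4.8203 = +23.7137 (running +23.7137)
  i=2: -4.0865·-5.5604 − 1.6089·2.2930 = +19.0336 (running +42.7472)
  i=3: 1.6089·-4.6626 − 4.7651·-5.5604 = +18.9940 (running +61.7412)
  i=4: 4.7651·4.8203 − 1.7512·-4.6626 = +31.1340 (running +92.8753)
Area = |Σ|/2 = |92.8753|/2 = 46.4376

Area at t=0.659: 46.4376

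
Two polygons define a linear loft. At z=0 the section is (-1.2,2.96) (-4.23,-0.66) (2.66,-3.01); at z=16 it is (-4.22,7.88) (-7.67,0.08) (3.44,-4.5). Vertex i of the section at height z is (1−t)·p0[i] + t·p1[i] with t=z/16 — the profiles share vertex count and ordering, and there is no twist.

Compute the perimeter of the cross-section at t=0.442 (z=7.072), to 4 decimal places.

Cross-section at t=0.442: each vertex is (1-t)·p0[i] + t·p1[i].
  v1: (1-0.442)·(-1.2,2.96) + 0.442·(-4.22,7.88) = (-2.5348,5.1346)
  v2: (1-0.442)·(-4.23,-0.66) + 0.442·(-7.67,0.08) = (-5.7505,-0.3329)
  v3: (1-0.442)·(2.66,-3.01) + 0.442·(3.44,-4.5) = (3.0048,-3.6686)
Perimeter = Σ |v_{i+1} − v_i|:
  edge 1→2: √(-3.2156² + -5.4676²) = 6.3431 (running 6.3431)
  edge 2→3: √(8.7552² + -3.3357²) = 9.3691 (running 15.7122)
  edge 3→1: √(-5.5396² + 8.8032²) = 10.4011 (running 26.1134)
Perimeter = 26.1134

Perimeter at t=0.442: 26.1134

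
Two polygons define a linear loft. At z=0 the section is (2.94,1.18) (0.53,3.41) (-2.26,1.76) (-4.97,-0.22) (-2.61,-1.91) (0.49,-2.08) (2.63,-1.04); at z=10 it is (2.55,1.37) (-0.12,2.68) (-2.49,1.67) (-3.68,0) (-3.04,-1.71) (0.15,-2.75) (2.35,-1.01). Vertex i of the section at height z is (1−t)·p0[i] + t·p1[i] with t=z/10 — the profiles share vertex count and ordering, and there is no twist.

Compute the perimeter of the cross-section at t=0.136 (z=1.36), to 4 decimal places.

Cross-section at t=0.136: each vertex is (1-t)·p0[i] + t·p1[i].
  v1: (1-0.136)·(2.94,1.18) + 0.136·(2.55,1.37) = (2.8870,1.2058)
  v2: (1-0.136)·(0.53,3.41) + 0.136·(-0.12,2.68) = (0.4416,3.3107)
  v3: (1-0.136)·(-2.26,1.76) + 0.136·(-2.49,1.67) = (-2.2913,1.7478)
  v4: (1-0.136)·(-4.97,-0.22) + 0.136·(-3.68,0) = (-4.7946,-0.1901)
  v5: (1-0.136)·(-2.61,-1.91) + 0.136·(-3.04,-1.71) = (-2.6685,-1.8828)
  v6: (1-0.136)·(0.49,-2.08) + 0.136·(0.15,-2.75) = (0.4438,-2.1711)
  v7: (1-0.136)·(2.63,-1.04) + 0.136·(2.35,-1.01) = (2.5919,-1.0359)
Perimeter = Σ |v_{i+1} − v_i|:
  edge 1→2: √(-2.4454² + 2.1049²) = 3.2265 (running 3.2265)
  edge 2→3: √(-2.7329² + -1.5630²) = 3.1482 (running 6.3748)
  edge 3→4: √(-2.5033² + -1.9378²) = 3.1657 (running 9.5404)
  edge 4→5: √(2.1261² + -1.6927²) = 2.7176 (running 12.2581)
  edge 5→6: √(3.1122² + -0.2883²) = 3.1256 (running 15.3836)
  edge 6→7: √(2.1482² + 1.1352²) = 2.4297 (running 17.8133)
  edge 7→1: √(0.2950² + 2.2418²) = 2.2611 (running 20.0744)
Perimeter = 20.0744

Perimeter at t=0.136: 20.0744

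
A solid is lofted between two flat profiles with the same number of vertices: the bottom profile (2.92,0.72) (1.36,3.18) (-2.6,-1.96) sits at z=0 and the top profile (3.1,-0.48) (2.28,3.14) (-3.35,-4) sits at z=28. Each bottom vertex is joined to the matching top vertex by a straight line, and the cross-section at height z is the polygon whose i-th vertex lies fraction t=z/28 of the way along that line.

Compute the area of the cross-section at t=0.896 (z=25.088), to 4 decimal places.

Cross-section at t=0.896: each vertex is (1-t)·p0[i] + t·p1[i].
  v1: (1-0.896)·(2.92,0.72) + 0.896·(3.1,-0.48) = (3.0813,-0.3552)
  v2: (1-0.896)·(1.36,3.18) + 0.896·(2.28,3.14) = (2.1843,3.1442)
  v3: (1-0.896)·(-2.6,-1.96) + 0.896·(-3.35,-4) = (-3.2720,-3.7878)
Shoelace sum Σ(x_i·y_{i+1} − x_{i+1}·y_i):
  i=1: 3.0813·3.1442 − 2.1843·-0.3552 = +10.4639 (running +10.4639)
  i=2: 2.1843·-3.7878 − -3.2720·3.1442 = +2.0138 (running +12.4777)
  i=3: -3.2720·-0.3552 − 3.0813·-3.7878 = +12.8336 (running +25.3114)
Area = |Σ|/2 = |25.3114|/2 = 12.6557

Area at t=0.896: 12.6557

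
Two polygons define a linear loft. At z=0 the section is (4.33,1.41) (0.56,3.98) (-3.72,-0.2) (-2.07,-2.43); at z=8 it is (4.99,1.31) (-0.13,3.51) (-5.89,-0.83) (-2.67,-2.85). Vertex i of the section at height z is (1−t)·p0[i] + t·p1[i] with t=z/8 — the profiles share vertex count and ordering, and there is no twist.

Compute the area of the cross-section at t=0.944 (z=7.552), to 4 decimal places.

Cross-section at t=0.944: each vertex is (1-t)·p0[i] + t·p1[i].
  v1: (1-0.944)·(4.33,1.41) + 0.944·(4.99,1.31) = (4.9530,1.3156)
  v2: (1-0.944)·(0.56,3.98) + 0.944·(-0.13,3.51) = (-0.0914,3.5363)
  v3: (1-0.944)·(-3.72,-0.2) + 0.944·(-5.89,-0.83) = (-5.7685,-0.7947)
  v4: (1-0.944)·(-2.07,-2.43) + 0.944·(-2.67,-2.85) = (-2.6364,-2.8265)
Shoelace sum Σ(x_i·y_{i+1} − x_{i+1}·y_i):
  i=1: 4.9530·3.5363 − -0.0914·1.3156 = +17.6357 (running +17.6357)
  i=2: -0.0914·-0.7947 − -5.7685·3.5363 = +20.4718 (running +38.1075)
  i=3: -5.7685·-2.8265 − -2.6364·-0.7947 = +14.2093 (running +52.3168)
  i=4: -2.6364·1.3156 − 4.9530·-2.8265 = +10.5312 (running +62.8480)
Area = |Σ|/2 = |62.8480|/2 = 31.4240

Area at t=0.944: 31.4240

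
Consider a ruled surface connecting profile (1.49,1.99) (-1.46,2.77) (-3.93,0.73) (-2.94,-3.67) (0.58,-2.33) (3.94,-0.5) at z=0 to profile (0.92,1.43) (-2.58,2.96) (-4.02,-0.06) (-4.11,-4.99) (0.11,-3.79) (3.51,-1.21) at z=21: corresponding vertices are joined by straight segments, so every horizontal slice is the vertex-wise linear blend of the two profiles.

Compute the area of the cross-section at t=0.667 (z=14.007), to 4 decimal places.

Cross-section at t=0.667: each vertex is (1-t)·p0[i] + t·p1[i].
  v1: (1-0.667)·(1.49,1.99) + 0.667·(0.92,1.43) = (1.1098,1.6165)
  v2: (1-0.667)·(-1.46,2.77) + 0.667·(-2.58,2.96) = (-2.2070,2.8967)
  v3: (1-0.667)·(-3.93,0.73) + 0.667·(-4.02,-0.06) = (-3.9900,0.2031)
  v4: (1-0.667)·(-2.94,-3.67) + 0.667·(-4.11,-4.99) = (-3.7204,-4.5504)
  v5: (1-0.667)·(0.58,-2.33) + 0.667·(0.11,-3.79) = (0.2665,-3.3038)
  v6: (1-0.667)·(3.94,-0.5) + 0.667·(3.51,-1.21) = (3.6532,-0.9736)
Shoelace sum Σ(x_i·y_{i+1} − x_{i+1}·y_i):
  i=1: 1.1098·2.8967 − -2.2070·1.6165 = +6.7825 (running +6.7825)
  i=2: -2.2070·0.2031 − -3.9900·2.8967 = +11.1099 (running +17.8923)
  i=3: -3.9900·-4.5504 − -3.7204·0.2031 = +18.9119 (running +36.8042)
  i=4: -3.7204·-3.3038 − 0.2665·-4.5504 = +13.5042 (running +50.3084)
  i=5: 0.2665·-0.9736 − 3.6532·-3.3038 = +11.8100 (running +62.1185)
  i=6: 3.6532·1.6165 − 1.1098·-0.9736 = +6.9858 (running +69.1042)
Area = |Σ|/2 = |69.1042|/2 = 34.5521

Area at t=0.667: 34.5521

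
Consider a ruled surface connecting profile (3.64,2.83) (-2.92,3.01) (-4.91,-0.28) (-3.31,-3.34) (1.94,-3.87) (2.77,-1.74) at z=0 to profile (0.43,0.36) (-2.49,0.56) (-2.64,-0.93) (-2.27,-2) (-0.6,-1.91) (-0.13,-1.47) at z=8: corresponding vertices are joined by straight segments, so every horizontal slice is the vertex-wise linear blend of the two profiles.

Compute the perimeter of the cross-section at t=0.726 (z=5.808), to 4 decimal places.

Cross-section at t=0.726: each vertex is (1-t)·p0[i] + t·p1[i].
  v1: (1-0.726)·(3.64,2.83) + 0.726·(0.43,0.36) = (1.3095,1.0368)
  v2: (1-0.726)·(-2.92,3.01) + 0.726·(-2.49,0.56) = (-2.6078,1.2313)
  v3: (1-0.726)·(-4.91,-0.28) + 0.726·(-2.64,-0.93) = (-3.2620,-0.7519)
  v4: (1-0.726)·(-3.31,-3.34) + 0.726·(-2.27,-2) = (-2.5550,-2.3672)
  v5: (1-0.726)·(1.94,-3.87) + 0.726·(-0.6,-1.91) = (0.0960,-2.4470)
  v6: (1-0.726)·(2.77,-1.74) + 0.726·(-0.13,-1.47) = (0.6646,-1.5440)
Perimeter = Σ |v_{i+1} − v_i|:
  edge 1→2: √(-3.9174² + 0.1945²) = 3.9222 (running 3.9222)
  edge 2→3: √(-0.6542² + -1.9832²) = 2.0883 (running 6.0105)
  edge 3→4: √(0.7070² + -1.6153²) = 1.7632 (running 7.7737)
  edge 4→5: √(2.6509² + -0.0799²) = 2.6521 (running 10.4258)
  edge 5→6: √(0.5686² + 0.9031²) = 1.0672 (running 11.4930)
  edge 6→1: √(0.6449² + 2.5808²) = 2.6601 (running 14.1531)
Perimeter = 14.1531

Perimeter at t=0.726: 14.1531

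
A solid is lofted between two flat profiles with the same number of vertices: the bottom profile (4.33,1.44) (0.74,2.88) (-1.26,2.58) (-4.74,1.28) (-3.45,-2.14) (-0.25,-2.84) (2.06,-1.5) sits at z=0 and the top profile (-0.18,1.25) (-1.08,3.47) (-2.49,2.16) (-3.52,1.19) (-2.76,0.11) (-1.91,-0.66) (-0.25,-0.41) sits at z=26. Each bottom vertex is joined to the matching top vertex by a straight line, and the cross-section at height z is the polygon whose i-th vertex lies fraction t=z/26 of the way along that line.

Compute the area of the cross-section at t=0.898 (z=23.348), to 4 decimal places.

Cross-section at t=0.898: each vertex is (1-t)·p0[i] + t·p1[i].
  v1: (1-0.898)·(4.33,1.44) + 0.898·(-0.18,1.25) = (0.2800,1.2694)
  v2: (1-0.898)·(0.74,2.88) + 0.898·(-1.08,3.47) = (-0.8944,3.4098)
  v3: (1-0.898)·(-1.26,2.58) + 0.898·(-2.49,2.16) = (-2.3645,2.2028)
  v4: (1-0.898)·(-4.74,1.28) + 0.898·(-3.52,1.19) = (-3.6444,1.1992)
  v5: (1-0.898)·(-3.45,-2.14) + 0.898·(-2.76,0.11) = (-2.8304,-0.1195)
  v6: (1-0.898)·(-0.25,-2.84) + 0.898·(-1.91,-0.66) = (-1.7407,-0.8824)
  v7: (1-0.898)·(2.06,-1.5) + 0.898·(-0.25,-0.41) = (-0.0144,-0.5212)
Shoelace sum Σ(x_i·y_{i+1} − x_{i+1}·y_i):
  i=1: 0.2800·3.4098 − -0.8944·1.2694 = +2.0901 (running +2.0901)
  i=2: -0.8944·2.2028 − -2.3645·3.4098 = +6.0925 (running +8.1826)
  i=3: -2.3645·1.1992 − -3.6444·2.2028 = +5.1926 (running +13.3752)
  i=4: -3.6444·-0.1195 − -2.8304·1.1992 = +3.8296 (running +17.2049)
  i=5: -2.8304·-0.8824 − -1.7407·-0.1195 = +2.2894 (running +19.4943)
  i=6: -1.7407·-0.5212 − -0.0144·-0.8824 = +0.8945 (running +20.3888)
  i=7: -0.0144·1.2694 − 0.2800·-0.5212 = +0.1277 (running +20.5165)
Area = |Σ|/2 = |20.5165|/2 = 10.2582

Area at t=0.898: 10.2582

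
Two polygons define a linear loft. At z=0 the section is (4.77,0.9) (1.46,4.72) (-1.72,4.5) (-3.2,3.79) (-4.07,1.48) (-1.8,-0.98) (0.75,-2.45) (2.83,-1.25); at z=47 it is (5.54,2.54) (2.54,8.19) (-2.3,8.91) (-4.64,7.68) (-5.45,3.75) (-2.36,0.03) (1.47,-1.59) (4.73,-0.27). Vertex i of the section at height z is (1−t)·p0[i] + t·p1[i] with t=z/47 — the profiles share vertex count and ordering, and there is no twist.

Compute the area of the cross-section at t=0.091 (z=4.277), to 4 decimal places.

Area at t=0.091: 43.4793

Cross-section at t=0.091: each vertex is (1-t)·p0[i] + t·p1[i].
  v1: (1-0.091)·(4.77,0.9) + 0.091·(5.54,2.54) = (4.8401,1.0492)
  v2: (1-0.091)·(1.46,4.72) + 0.091·(2.54,8.19) = (1.5583,5.0358)
  v3: (1-0.091)·(-1.72,4.5) + 0.091·(-2.3,8.91) = (-1.7728,4.9013)
  v4: (1-0.091)·(-3.2,3.79) + 0.091·(-4.64,7.68) = (-3.3310,4.1440)
  v5: (1-0.091)·(-4.07,1.48) + 0.091·(-5.45,3.75) = (-4.1956,1.6866)
  v6: (1-0.091)·(-1.8,-0.98) + 0.091·(-2.36,0.03) = (-1.8510,-0.8881)
  v7: (1-0.091)·(0.75,-2.45) + 0.091·(1.47,-1.59) = (0.8155,-2.3717)
  v8: (1-0.091)·(2.83,-1.25) + 0.091·(4.73,-0.27) = (3.0029,-1.1608)
Shoelace sum Σ(x_i·y_{i+1} − x_{i+1}·y_i):
  i=1: 4.8401·5.0358 − 1.5583·1.0492 = +22.7385 (running +22.7385)
  i=2: 1.5583·4.9013 − -1.7728·5.0358 = +16.5649 (running +39.3034)
  i=3: -1.7728·4.1440 − -3.3310·4.9013 = +8.9801 (running +48.2835)
  i=4: -3.3310·1.6866 − -4.1956·4.1440 = +11.7684 (running +60.0519)
  i=5: -4.1956·-0.8881 − -1.8510·1.6866 = +6.8478 (running +66.8997)
  i=6: -1.8510·-2.3717 − 0.8155·-0.8881 = +5.1143 (running +72.0140)
  i=7: 0.8155·-1.1608 − 3.0029·-2.3717 = +6.1754 (running +78.1894)
  i=8: 3.0029·1.0492 − 4.8401·-1.1608 = +8.7692 (running +86.9586)
Area = |Σ|/2 = |86.9586|/2 = 43.4793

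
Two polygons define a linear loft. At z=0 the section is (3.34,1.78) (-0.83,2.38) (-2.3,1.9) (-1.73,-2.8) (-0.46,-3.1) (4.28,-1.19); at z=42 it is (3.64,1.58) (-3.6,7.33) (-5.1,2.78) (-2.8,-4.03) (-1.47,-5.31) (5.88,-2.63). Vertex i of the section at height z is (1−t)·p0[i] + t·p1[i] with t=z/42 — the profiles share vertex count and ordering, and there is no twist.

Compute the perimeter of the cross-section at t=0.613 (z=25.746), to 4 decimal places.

Cross-section at t=0.613: each vertex is (1-t)·p0[i] + t·p1[i].
  v1: (1-0.613)·(3.34,1.78) + 0.613·(3.64,1.58) = (3.5239,1.6574)
  v2: (1-0.613)·(-0.83,2.38) + 0.613·(-3.6,7.33) = (-2.5280,5.4143)
  v3: (1-0.613)·(-2.3,1.9) + 0.613·(-5.1,2.78) = (-4.0164,2.4394)
  v4: (1-0.613)·(-1.73,-2.8) + 0.613·(-2.8,-4.03) = (-2.3859,-3.5540)
  v5: (1-0.613)·(-0.46,-3.1) + 0.613·(-1.47,-5.31) = (-1.0791,-4.4547)
  v6: (1-0.613)·(4.28,-1.19) + 0.613·(5.88,-2.63) = (5.2608,-2.0727)
Perimeter = Σ |v_{i+1} − v_i|:
  edge 1→2: √(-6.0519² + 3.7569²) = 7.1232 (running 7.1232)
  edge 2→3: √(-1.4884² + -2.9749²) = 3.3265 (running 10.4497)
  edge 3→4: √(1.6305² + -5.9934²) = 6.2113 (running 16.6609)
  edge 4→5: √(1.3068² + -0.9007²) = 1.5871 (running 18.2481)
  edge 5→6: √(6.3399² + 2.3820²) = 6.7726 (running 25.0207)
  edge 6→1: √(-1.7369² + 3.7301²) = 4.1147 (running 29.1354)
Perimeter = 29.1354

Perimeter at t=0.613: 29.1354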